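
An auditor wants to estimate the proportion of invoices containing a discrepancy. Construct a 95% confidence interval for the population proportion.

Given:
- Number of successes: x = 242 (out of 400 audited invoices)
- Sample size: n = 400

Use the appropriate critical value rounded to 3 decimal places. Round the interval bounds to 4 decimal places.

Sample proportion: p̂ = 242/400 = 0.605000

Check conditions for normal approximation:
  np̂ = 242 ≥ 10 ✓
  n(1-p̂) = 158 ≥ 10 ✓

The sample is large enough, so use a z-interval (normal approximation) for the proportion.

For 95% confidence, z* = 1.96 (from standard normal table)

Standard error: SE = √(p̂(1-p̂)/n) = √(0.605000×0.395000/400) = 0.02444253

Margin of error: E = z* × SE = 1.96 × 0.02444253 = 0.047907

Z-interval: p̂ ± E = 0.605000 ± 0.047907 = (0.557093, 0.652907)

Rounded to 4 decimal places:

(0.5571, 0.6529)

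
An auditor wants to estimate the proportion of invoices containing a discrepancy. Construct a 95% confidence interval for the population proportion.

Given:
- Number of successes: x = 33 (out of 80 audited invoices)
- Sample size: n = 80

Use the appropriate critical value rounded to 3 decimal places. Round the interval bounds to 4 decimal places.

Sample proportion: p̂ = 33/80 = 0.412500

Check conditions for normal approximation:
  np̂ = 33 ≥ 10 ✓
  n(1-p̂) = 47 ≥ 10 ✓

The sample is large enough, so use a z-interval (normal approximation) for the proportion.

For 95% confidence, z* = 1.96 (from standard normal table)

Standard error: SE = √(p̂(1-p̂)/n) = √(0.412500×0.587500/80) = 0.05503905

Margin of error: E = z* × SE = 1.96 × 0.05503905 = 0.107877

Z-interval: p̂ ± E = 0.412500 ± 0.107877 = (0.304623, 0.520377)

Rounded to 4 decimal places:

(0.3046, 0.5204)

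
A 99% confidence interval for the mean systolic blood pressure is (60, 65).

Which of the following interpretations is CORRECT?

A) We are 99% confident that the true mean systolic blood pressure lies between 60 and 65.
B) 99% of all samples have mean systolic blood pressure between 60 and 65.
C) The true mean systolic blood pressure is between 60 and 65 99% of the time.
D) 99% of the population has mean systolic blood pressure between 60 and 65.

A confidence interval represents our confidence in the procedure, not a probability statement about the parameter.

Key concept: If we repeated this sampling process many times and computed a 99% CI each time, about 99% of those intervals would contain the true population parameter.

For this specific interval (60, 65):
- Midpoint (point estimate): 62.5
- Margin of error: 2.5

The correct interpretation is the one stating confidence that the true parameter lies in the interval — option A.

A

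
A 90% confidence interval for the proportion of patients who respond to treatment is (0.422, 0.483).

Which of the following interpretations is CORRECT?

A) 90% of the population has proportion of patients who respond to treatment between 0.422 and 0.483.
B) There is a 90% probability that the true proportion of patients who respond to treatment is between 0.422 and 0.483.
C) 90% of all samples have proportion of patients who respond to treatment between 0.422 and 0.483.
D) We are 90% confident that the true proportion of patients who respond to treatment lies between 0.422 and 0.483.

A confidence interval represents our confidence in the procedure, not a probability statement about the parameter.

Key concept: If we repeated this sampling process many times and computed a 90% CI each time, about 90% of those intervals would contain the true population parameter.

For this specific interval (0.422, 0.483):
- Midpoint (point estimate): 0.4525
- Margin of error: 0.0305

The correct interpretation is the one stating confidence that the true parameter lies in the interval — option D.

D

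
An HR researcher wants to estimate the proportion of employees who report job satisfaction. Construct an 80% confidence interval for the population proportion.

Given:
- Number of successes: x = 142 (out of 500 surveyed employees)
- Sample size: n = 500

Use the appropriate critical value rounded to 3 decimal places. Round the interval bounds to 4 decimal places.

Sample proportion: p̂ = 142/500 = 0.284000

Check conditions for normal approximation:
  np̂ = 142 ≥ 10 ✓
  n(1-p̂) = 358 ≥ 10 ✓

The sample is large enough, so use a z-interval (normal approximation) for the proportion.

For 80% confidence, z* = 1.282 (from standard normal table)

Standard error: SE = √(p̂(1-p̂)/n) = √(0.284000×0.716000/500) = 0.02016651

Margin of error: E = z* × SE = 1.282 × 0.02016651 = 0.025853

Z-interval: p̂ ± E = 0.284000 ± 0.025853 = (0.258147, 0.309853)

Rounded to 4 decimal places:

(0.2581, 0.3099)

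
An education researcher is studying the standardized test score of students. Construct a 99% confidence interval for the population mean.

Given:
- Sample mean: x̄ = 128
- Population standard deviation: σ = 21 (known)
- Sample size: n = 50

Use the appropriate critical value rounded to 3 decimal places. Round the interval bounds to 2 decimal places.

The population standard deviation σ is known, so use a z-interval (standard normal critical value).

For 99% confidence, z* = 2.576 (from standard normal table)

Standard error: SE = σ/√n = 21/√50 = 2.969848

Margin of error: E = z* × SE = 2.576 × 2.969848 = 7.6503

Z-interval: x̄ ± E = 128 ± 7.6503 = (120.3497, 135.6503)

Rounded to 2 decimal places:

(120.35, 135.65)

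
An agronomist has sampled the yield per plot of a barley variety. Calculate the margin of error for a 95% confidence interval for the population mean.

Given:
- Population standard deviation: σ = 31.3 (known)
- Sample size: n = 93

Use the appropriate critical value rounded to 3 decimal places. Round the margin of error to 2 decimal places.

The population standard deviation σ is known, so use the z-interval margin of error formula.

For 95% confidence, z* = 1.96 (from standard normal table)

Margin of error formula for z-interval: E = z* × σ/√n

E = 1.96 × 31.3/√93
  = 1.96 × 3.245659
  = 6.3615

Rounded to 2 decimal places:

6.36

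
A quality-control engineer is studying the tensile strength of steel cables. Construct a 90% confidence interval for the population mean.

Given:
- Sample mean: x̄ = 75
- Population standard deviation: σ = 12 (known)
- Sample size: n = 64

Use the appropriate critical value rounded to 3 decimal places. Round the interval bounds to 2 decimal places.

The population standard deviation σ is known, so use a z-interval (standard normal critical value).

For 90% confidence, z* = 1.645 (from standard normal table)

Standard error: SE = σ/√n = 12/√64 = 1.500000

Margin of error: E = z* × SE = 1.645 × 1.500000 = 2.4675

Z-interval: x̄ ± E = 75 ± 2.4675 = (72.5325, 77.4675)

Rounded to 2 decimal places:

(72.53, 77.47)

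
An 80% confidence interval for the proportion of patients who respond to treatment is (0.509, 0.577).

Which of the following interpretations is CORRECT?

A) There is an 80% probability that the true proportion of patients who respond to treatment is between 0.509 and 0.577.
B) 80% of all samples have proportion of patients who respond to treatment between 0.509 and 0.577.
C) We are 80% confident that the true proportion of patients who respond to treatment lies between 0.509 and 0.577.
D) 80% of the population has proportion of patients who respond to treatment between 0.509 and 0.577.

A confidence interval represents our confidence in the procedure, not a probability statement about the parameter.

Key concept: If we repeated this sampling process many times and computed an 80% CI each time, about 80% of those intervals would contain the true population parameter.

For this specific interval (0.509, 0.577):
- Midpoint (point estimate): 0.543
- Margin of error: 0.034

The correct interpretation is the one stating confidence that the true parameter lies in the interval — option C.

C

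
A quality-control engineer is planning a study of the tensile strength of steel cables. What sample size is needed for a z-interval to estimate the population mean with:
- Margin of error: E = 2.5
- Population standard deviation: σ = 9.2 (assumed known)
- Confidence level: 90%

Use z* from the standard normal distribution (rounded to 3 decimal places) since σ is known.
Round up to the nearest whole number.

Using z* since population σ is known (z-interval formula).

For 90% confidence, z* = 1.645 (from standard normal table)

Sample size formula for z-interval: n = (z*σ/E)²

n = (1.645 × 9.2 / 2.5)²
  = (6.053600)²
  = 36.6461

Round up to the nearest whole number: n = 37

37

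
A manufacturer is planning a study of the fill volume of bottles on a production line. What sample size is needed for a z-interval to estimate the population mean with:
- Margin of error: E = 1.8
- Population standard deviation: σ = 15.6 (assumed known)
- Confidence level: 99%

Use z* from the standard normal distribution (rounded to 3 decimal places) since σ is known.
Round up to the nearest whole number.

Using z* since population σ is known (z-interval formula).

For 99% confidence, z* = 2.576 (from standard normal table)

Sample size formula for z-interval: n = (z*σ/E)²

n = (2.576 × 15.6 / 1.8)²
  = (22.325333)²
  = 498.4205

Round up to the nearest whole number: n = 499

499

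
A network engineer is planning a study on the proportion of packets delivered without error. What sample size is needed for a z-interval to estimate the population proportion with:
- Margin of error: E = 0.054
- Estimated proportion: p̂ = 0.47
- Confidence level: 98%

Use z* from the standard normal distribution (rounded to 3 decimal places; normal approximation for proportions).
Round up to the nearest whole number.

Using z* for proportion z-interval (normal approximation).

For 98% confidence, z* = 2.326 (from standard normal table)

Sample size formula for proportion z-interval: n = z*²p̂(1-p̂)/E²

n = 2.326² × 0.47 × 0.53 / 0.054²
  = 5.410276 × 0.2491 / 0.002916
  = 462.1741

Round up to the nearest whole number: n = 463

463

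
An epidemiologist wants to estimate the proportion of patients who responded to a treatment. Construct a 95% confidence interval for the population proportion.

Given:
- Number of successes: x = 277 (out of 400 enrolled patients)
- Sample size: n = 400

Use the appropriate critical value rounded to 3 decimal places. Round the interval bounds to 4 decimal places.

Sample proportion: p̂ = 277/400 = 0.692500

Check conditions for normal approximation:
  np̂ = 277 ≥ 10 ✓
  n(1-p̂) = 123 ≥ 10 ✓

The sample is large enough, so use a z-interval (normal approximation) for the proportion.

For 95% confidence, z* = 1.96 (from standard normal table)

Standard error: SE = √(p̂(1-p̂)/n) = √(0.692500×0.307500/400) = 0.02307291

Margin of error: E = z* × SE = 1.96 × 0.02307291 = 0.045223

Z-interval: p̂ ± E = 0.692500 ± 0.045223 = (0.647277, 0.737723)

Rounded to 4 decimal places:

(0.6473, 0.7377)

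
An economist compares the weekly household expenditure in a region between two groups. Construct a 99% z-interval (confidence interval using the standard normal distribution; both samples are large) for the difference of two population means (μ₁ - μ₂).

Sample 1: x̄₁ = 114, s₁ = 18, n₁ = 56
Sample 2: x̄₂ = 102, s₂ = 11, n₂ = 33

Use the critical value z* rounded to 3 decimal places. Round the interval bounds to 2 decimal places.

Both samples are large (n₁ = 56 ≥ 30, n₂ = 33 ≥ 30), so a z-interval for the difference of means applies.

Point estimate: x̄₁ - x̄₂ = 114 - 102 = 12

Standard error: SE = √(s₁²/n₁ + s₂²/n₂)
= √(18²/56 + 11²/33)
= √(5.785714 + 3.666667)
= 3.074472

For 99% confidence, z* = 2.576 (from standard normal table)
Margin of error: E = z* × SE = 2.576 × 3.074472 = 7.9198

Z-interval: (x̄₁ - x̄₂) ± E = 12 ± 7.9198 = (4.0802, 19.9198)

Rounded to 2 decimal places:

(4.08, 19.92)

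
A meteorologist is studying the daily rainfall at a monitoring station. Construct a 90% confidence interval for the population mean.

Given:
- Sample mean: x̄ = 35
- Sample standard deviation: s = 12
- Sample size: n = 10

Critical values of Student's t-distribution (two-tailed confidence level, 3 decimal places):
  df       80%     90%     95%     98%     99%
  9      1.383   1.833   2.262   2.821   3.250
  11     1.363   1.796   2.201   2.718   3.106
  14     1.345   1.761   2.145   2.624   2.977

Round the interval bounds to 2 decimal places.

The population standard deviation σ is unknown (only the sample standard deviation s is given), so use a t-interval with df = n - 1 = 10 - 1 = 9.

For 90% confidence with df = 9, t* = 1.833 (from t-table)

Standard error: SE = s/√n = 12/√10 = 3.794733

Margin of error: E = t* × SE = 1.833 × 3.794733 = 6.9557

T-interval: x̄ ± E = 35 ± 6.9557 = (28.0443, 41.9557)

Rounded to 2 decimal places:

(28.04, 41.96)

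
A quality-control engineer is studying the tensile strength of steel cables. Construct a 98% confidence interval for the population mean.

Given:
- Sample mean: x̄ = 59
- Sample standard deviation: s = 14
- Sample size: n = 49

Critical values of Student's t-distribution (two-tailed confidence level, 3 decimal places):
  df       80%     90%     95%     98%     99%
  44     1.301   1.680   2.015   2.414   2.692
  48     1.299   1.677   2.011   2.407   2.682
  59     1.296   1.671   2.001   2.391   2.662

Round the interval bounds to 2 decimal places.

The population standard deviation σ is unknown (only the sample standard deviation s is given), so use a t-interval with df = n - 1 = 49 - 1 = 48.

For 98% confidence with df = 48, t* = 2.407 (from t-table)

Standard error: SE = s/√n = 14/√49 = 2.000000

Margin of error: E = t* × SE = 2.407 × 2.000000 = 4.8140

T-interval: x̄ ± E = 59 ± 4.8140 = (54.1860, 63.8140)

Rounded to 2 decimal places:

(54.19, 63.81)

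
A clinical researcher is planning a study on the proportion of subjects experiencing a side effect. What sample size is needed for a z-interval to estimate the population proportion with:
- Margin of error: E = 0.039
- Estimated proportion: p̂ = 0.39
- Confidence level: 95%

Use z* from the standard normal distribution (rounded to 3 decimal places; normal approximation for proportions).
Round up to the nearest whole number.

Using z* for proportion z-interval (normal approximation).

For 95% confidence, z* = 1.96 (from standard normal table)

Sample size formula for proportion z-interval: n = z*²p̂(1-p̂)/E²

n = 1.96² × 0.39 × 0.61 / 0.039²
  = 3.8416 × 0.2379 / 0.001521
  = 600.8656

Round up to the nearest whole number: n = 601

601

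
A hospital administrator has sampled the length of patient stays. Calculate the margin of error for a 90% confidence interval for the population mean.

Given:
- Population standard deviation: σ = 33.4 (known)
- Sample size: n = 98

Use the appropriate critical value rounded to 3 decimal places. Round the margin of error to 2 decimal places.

The population standard deviation σ is known, so use the z-interval margin of error formula.

For 90% confidence, z* = 1.645 (from standard normal table)

Margin of error formula for z-interval: E = z* × σ/√n

E = 1.645 × 33.4/√98
  = 1.645 × 3.373909
  = 5.5501

Rounded to 2 decimal places:

5.55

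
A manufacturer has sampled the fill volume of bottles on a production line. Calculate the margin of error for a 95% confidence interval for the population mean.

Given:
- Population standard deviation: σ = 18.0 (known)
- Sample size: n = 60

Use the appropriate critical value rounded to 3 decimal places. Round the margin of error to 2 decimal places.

The population standard deviation σ is known, so use the z-interval margin of error formula.

For 95% confidence, z* = 1.96 (from standard normal table)

Margin of error formula for z-interval: E = z* × σ/√n

E = 1.96 × 18.0/√60
  = 1.96 × 2.323790
  = 4.5546

Rounded to 2 decimal places:

4.55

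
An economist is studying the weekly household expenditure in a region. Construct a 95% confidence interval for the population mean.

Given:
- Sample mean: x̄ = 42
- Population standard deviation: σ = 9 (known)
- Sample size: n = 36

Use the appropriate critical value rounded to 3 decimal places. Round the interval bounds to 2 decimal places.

The population standard deviation σ is known, so use a z-interval (standard normal critical value).

For 95% confidence, z* = 1.96 (from standard normal table)

Standard error: SE = σ/√n = 9/√36 = 1.500000

Margin of error: E = z* × SE = 1.96 × 1.500000 = 2.9400

Z-interval: x̄ ± E = 42 ± 2.9400 = (39.0600, 44.9400)

Rounded to 2 decimal places:

(39.06, 44.94)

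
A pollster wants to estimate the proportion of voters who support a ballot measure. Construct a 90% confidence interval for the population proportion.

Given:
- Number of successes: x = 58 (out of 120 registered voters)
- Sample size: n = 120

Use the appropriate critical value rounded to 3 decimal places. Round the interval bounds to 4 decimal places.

Sample proportion: p̂ = 58/120 = 0.483333

Check conditions for normal approximation:
  np̂ = 58 ≥ 10 ✓
  n(1-p̂) = 62 ≥ 10 ✓

The sample is large enough, so use a z-interval (normal approximation) for the proportion.

For 90% confidence, z* = 1.645 (from standard normal table)

Standard error: SE = √(p̂(1-p̂)/n) = √(0.483333×0.516667/120) = 0.04561818

Margin of error: E = z* × SE = 1.645 × 0.04561818 = 0.075042

Z-interval: p̂ ± E = 0.483333 ± 0.075042 = (0.408291, 0.558375)

Rounded to 4 decimal places:

(0.4083, 0.5584)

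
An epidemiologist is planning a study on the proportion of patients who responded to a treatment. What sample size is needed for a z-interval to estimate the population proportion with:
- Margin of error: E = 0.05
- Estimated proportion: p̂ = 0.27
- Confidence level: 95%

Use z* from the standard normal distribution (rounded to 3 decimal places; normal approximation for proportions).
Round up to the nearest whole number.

Using z* for proportion z-interval (normal approximation).

For 95% confidence, z* = 1.96 (from standard normal table)

Sample size formula for proportion z-interval: n = z*²p̂(1-p̂)/E²

n = 1.96² × 0.27 × 0.73 / 0.05²
  = 3.8416 × 0.1971 / 0.0025
  = 302.8717

Round up to the nearest whole number: n = 303

303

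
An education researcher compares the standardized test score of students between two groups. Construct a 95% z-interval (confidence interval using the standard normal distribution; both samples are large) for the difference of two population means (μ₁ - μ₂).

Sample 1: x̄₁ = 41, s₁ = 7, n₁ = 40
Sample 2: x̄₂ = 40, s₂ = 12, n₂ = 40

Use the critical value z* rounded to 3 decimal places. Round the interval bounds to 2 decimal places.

Both samples are large (n₁ = 40 ≥ 30, n₂ = 40 ≥ 30), so a z-interval for the difference of means applies.

Point estimate: x̄₁ - x̄₂ = 41 - 40 = 1

Standard error: SE = √(s₁²/n₁ + s₂²/n₂)
= √(7²/40 + 12²/40)
= √(1.225000 + 3.600000)
= 2.196588

For 95% confidence, z* = 1.96 (from standard normal table)
Margin of error: E = z* × SE = 1.96 × 2.196588 = 4.3053

Z-interval: (x̄₁ - x̄₂) ± E = 1 ± 4.3053 = (-3.3053, 5.3053)

Rounded to 2 decimal places:

(-3.31, 5.31)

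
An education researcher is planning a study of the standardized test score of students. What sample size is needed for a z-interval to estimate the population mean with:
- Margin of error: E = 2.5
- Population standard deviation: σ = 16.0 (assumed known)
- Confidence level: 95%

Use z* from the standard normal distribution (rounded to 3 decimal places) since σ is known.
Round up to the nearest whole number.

Using z* since population σ is known (z-interval formula).

For 95% confidence, z* = 1.96 (from standard normal table)

Sample size formula for z-interval: n = (z*σ/E)²

n = (1.96 × 16.0 / 2.5)²
  = (12.544000)²
  = 157.3519

Round up to the nearest whole number: n = 158

158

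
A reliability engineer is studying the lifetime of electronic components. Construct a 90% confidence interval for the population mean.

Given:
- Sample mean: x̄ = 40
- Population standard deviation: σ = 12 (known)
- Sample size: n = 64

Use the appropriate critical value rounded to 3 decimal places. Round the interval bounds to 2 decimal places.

The population standard deviation σ is known, so use a z-interval (standard normal critical value).

For 90% confidence, z* = 1.645 (from standard normal table)

Standard error: SE = σ/√n = 12/√64 = 1.500000

Margin of error: E = z* × SE = 1.645 × 1.500000 = 2.4675

Z-interval: x̄ ± E = 40 ± 2.4675 = (37.5325, 42.4675)

Rounded to 2 decimal places:

(37.53, 42.47)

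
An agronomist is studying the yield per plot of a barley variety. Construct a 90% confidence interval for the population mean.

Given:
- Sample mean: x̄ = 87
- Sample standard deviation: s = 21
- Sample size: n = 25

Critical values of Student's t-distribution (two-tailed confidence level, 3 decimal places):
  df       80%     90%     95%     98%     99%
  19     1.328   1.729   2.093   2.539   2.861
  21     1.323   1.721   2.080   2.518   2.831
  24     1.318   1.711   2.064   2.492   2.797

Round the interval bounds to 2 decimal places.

The population standard deviation σ is unknown (only the sample standard deviation s is given), so use a t-interval with df = n - 1 = 25 - 1 = 24.

For 90% confidence with df = 24, t* = 1.711 (from t-table)

Standard error: SE = s/√n = 21/√25 = 4.200000

Margin of error: E = t* × SE = 1.711 × 4.200000 = 7.1862

T-interval: x̄ ± E = 87 ± 7.1862 = (79.8138, 94.1862)

Rounded to 2 decimal places:

(79.81, 94.19)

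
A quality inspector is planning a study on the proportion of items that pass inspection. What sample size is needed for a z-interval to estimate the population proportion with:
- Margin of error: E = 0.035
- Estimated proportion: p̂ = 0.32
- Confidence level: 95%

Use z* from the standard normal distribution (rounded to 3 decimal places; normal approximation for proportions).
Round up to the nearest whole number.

Using z* for proportion z-interval (normal approximation).

For 95% confidence, z* = 1.96 (from standard normal table)

Sample size formula for proportion z-interval: n = z*²p̂(1-p̂)/E²

n = 1.96² × 0.32 × 0.68 / 0.035²
  = 3.8416 × 0.2176 / 0.001225
  = 682.3936

Round up to the nearest whole number: n = 683

683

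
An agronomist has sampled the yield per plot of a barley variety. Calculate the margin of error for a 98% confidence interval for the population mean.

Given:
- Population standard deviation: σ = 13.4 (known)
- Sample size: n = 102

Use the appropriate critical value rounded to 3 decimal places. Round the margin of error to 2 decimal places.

The population standard deviation σ is known, so use the z-interval margin of error formula.

For 98% confidence, z* = 2.326 (from standard normal table)

Margin of error formula for z-interval: E = z* × σ/√n

E = 2.326 × 13.4/√102
  = 2.326 × 1.326798
  = 3.0861

Rounded to 2 decimal places:

3.09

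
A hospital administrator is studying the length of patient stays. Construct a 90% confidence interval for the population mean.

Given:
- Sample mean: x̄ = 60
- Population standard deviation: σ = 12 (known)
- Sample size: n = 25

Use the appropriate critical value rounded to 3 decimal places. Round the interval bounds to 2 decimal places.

The population standard deviation σ is known, so use a z-interval (standard normal critical value).

For 90% confidence, z* = 1.645 (from standard normal table)

Standard error: SE = σ/√n = 12/√25 = 2.400000

Margin of error: E = z* × SE = 1.645 × 2.400000 = 3.9480

Z-interval: x̄ ± E = 60 ± 3.9480 = (56.0520, 63.9480)

Rounded to 2 decimal places:

(56.05, 63.95)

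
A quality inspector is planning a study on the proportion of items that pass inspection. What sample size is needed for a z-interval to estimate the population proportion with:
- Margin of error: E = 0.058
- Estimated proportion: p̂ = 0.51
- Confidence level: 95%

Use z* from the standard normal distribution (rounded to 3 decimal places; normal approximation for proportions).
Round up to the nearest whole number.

Using z* for proportion z-interval (normal approximation).

For 95% confidence, z* = 1.96 (from standard normal table)

Sample size formula for proportion z-interval: n = z*²p̂(1-p̂)/E²

n = 1.96² × 0.51 × 0.49 / 0.058²
  = 3.8416 × 0.2499 / 0.003364
  = 285.3793

Round up to the nearest whole number: n = 286

286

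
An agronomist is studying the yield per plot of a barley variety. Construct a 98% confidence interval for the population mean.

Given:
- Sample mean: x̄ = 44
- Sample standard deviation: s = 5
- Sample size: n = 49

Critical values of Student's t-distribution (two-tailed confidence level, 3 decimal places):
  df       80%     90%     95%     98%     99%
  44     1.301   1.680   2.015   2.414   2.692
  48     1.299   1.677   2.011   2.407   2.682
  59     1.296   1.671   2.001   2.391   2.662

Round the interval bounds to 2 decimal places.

The population standard deviation σ is unknown (only the sample standard deviation s is given), so use a t-interval with df = n - 1 = 49 - 1 = 48.

For 98% confidence with df = 48, t* = 2.407 (from t-table)

Standard error: SE = s/√n = 5/√49 = 0.714286

Margin of error: E = t* × SE = 2.407 × 0.714286 = 1.7193

T-interval: x̄ ± E = 44 ± 1.7193 = (42.2807, 45.7193)

Rounded to 2 decimal places:

(42.28, 45.72)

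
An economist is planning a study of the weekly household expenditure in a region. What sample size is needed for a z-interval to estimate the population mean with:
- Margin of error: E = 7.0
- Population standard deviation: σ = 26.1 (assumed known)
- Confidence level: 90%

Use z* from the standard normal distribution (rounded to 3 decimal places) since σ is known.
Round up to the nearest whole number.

Using z* since population σ is known (z-interval formula).

For 90% confidence, z* = 1.645 (from standard normal table)

Sample size formula for z-interval: n = (z*σ/E)²

n = (1.645 × 26.1 / 7.0)²
  = (6.133500)²
  = 37.6198

Round up to the nearest whole number: n = 38

38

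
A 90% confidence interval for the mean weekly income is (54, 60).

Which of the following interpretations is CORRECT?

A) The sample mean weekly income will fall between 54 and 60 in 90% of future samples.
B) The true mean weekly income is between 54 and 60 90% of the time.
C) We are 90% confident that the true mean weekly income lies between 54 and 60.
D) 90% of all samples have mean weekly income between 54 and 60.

A confidence interval represents our confidence in the procedure, not a probability statement about the parameter.

Key concept: If we repeated this sampling process many times and computed a 90% CI each time, about 90% of those intervals would contain the true population parameter.

For this specific interval (54, 60):
- Midpoint (point estimate): 57
- Margin of error: 3

The correct interpretation is the one stating confidence that the true parameter lies in the interval — option C.

C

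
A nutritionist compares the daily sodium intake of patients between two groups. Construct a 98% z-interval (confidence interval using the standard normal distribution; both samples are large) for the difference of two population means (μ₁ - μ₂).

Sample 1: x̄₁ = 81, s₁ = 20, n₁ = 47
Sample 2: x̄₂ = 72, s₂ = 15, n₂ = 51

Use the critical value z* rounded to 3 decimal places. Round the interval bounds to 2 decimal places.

Both samples are large (n₁ = 47 ≥ 30, n₂ = 51 ≥ 30), so a z-interval for the difference of means applies.

Point estimate: x̄₁ - x̄₂ = 81 - 72 = 9

Standard error: SE = √(s₁²/n₁ + s₂²/n₂)
= √(20²/47 + 15²/51)
= √(8.510638 + 4.411765)
= 3.594774

For 98% confidence, z* = 2.326 (from standard normal table)
Margin of error: E = z* × SE = 2.326 × 3.594774 = 8.3614

Z-interval: (x̄₁ - x̄₂) ± E = 9 ± 8.3614 = (0.6386, 17.3614)

Rounded to 2 decimal places:

(0.64, 17.36)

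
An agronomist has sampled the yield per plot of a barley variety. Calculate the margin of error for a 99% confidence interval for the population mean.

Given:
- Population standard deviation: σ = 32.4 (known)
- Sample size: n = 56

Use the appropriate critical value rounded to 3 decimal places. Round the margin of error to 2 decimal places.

The population standard deviation σ is known, so use the z-interval margin of error formula.

For 99% confidence, z* = 2.576 (from standard normal table)

Margin of error formula for z-interval: E = z* × σ/√n

E = 2.576 × 32.4/√56
  = 2.576 × 4.329632
  = 11.1531

Rounded to 2 decimal places:

11.15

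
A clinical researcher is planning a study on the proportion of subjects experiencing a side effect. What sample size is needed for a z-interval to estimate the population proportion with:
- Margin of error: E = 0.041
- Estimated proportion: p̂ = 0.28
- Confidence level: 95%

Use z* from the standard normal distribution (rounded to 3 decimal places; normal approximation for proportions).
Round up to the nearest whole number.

Using z* for proportion z-interval (normal approximation).

For 95% confidence, z* = 1.96 (from standard normal table)

Sample size formula for proportion z-interval: n = z*²p̂(1-p̂)/E²

n = 1.96² × 0.28 × 0.72 / 0.041²
  = 3.8416 × 0.2016 / 0.001681
  = 460.7178

Round up to the nearest whole number: n = 461

461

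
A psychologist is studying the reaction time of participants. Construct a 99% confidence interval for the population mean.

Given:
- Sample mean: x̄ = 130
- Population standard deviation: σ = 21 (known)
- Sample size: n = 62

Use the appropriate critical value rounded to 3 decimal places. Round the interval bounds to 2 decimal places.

The population standard deviation σ is known, so use a z-interval (standard normal critical value).

For 99% confidence, z* = 2.576 (from standard normal table)

Standard error: SE = σ/√n = 21/√62 = 2.667003

Margin of error: E = z* × SE = 2.576 × 2.667003 = 6.8702

Z-interval: x̄ ± E = 130 ± 6.8702 = (123.1298, 136.8702)

Rounded to 2 decimal places:

(123.13, 136.87)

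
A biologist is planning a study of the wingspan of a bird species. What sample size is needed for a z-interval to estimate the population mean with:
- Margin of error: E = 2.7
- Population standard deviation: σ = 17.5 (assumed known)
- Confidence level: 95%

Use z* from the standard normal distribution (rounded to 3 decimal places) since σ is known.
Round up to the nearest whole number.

Using z* since population σ is known (z-interval formula).

For 95% confidence, z* = 1.96 (from standard normal table)

Sample size formula for z-interval: n = (z*σ/E)²

n = (1.96 × 17.5 / 2.7)²
  = (12.703704)²
  = 161.3841

Round up to the nearest whole number: n = 162

162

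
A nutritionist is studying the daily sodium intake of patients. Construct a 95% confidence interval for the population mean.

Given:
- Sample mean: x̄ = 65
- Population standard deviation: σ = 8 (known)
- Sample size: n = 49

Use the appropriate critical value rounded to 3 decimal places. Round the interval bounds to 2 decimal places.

The population standard deviation σ is known, so use a z-interval (standard normal critical value).

For 95% confidence, z* = 1.96 (from standard normal table)

Standard error: SE = σ/√n = 8/√49 = 1.142857

Margin of error: E = z* × SE = 1.96 × 1.142857 = 2.2400

Z-interval: x̄ ± E = 65 ± 2.2400 = (62.7600, 67.2400)

Rounded to 2 decimal places:

(62.76, 67.24)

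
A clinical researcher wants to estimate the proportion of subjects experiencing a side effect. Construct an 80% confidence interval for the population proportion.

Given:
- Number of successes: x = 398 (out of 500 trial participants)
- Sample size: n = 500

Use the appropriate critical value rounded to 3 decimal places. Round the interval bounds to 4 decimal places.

Sample proportion: p̂ = 398/500 = 0.796000

Check conditions for normal approximation:
  np̂ = 398 ≥ 10 ✓
  n(1-p̂) = 102 ≥ 10 ✓

The sample is large enough, so use a z-interval (normal approximation) for the proportion.

For 80% confidence, z* = 1.282 (from standard normal table)

Standard error: SE = √(p̂(1-p̂)/n) = √(0.796000×0.204000/500) = 0.01802132

Margin of error: E = z* × SE = 1.282 × 0.01802132 = 0.023103

Z-interval: p̂ ± E = 0.796000 ± 0.023103 = (0.772897, 0.819103)

Rounded to 4 decimal places:

(0.7729, 0.8191)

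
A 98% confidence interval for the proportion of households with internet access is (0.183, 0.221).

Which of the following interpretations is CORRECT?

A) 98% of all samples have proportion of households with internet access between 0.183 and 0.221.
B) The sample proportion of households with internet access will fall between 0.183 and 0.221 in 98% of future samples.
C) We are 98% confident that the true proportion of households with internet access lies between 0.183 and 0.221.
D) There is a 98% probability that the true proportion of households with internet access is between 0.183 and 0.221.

A confidence interval represents our confidence in the procedure, not a probability statement about the parameter.

Key concept: If we repeated this sampling process many times and computed a 98% CI each time, about 98% of those intervals would contain the true population parameter.

For this specific interval (0.183, 0.221):
- Midpoint (point estimate): 0.202
- Margin of error: 0.019

The correct interpretation is the one stating confidence that the true parameter lies in the interval — option C.

C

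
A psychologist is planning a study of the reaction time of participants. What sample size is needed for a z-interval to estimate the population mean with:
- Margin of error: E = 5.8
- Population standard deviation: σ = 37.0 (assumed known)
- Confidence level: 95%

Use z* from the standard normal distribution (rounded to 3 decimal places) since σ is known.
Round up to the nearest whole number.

Using z* since population σ is known (z-interval formula).

For 95% confidence, z* = 1.96 (from standard normal table)

Sample size formula for z-interval: n = (z*σ/E)²

n = (1.96 × 37.0 / 5.8)²
  = (12.503448)²
  = 156.3362

Round up to the nearest whole number: n = 157

157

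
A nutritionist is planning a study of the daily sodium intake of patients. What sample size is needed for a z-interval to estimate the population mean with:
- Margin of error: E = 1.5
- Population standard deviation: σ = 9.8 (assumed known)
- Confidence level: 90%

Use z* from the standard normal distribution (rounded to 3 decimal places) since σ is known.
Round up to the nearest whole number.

Using z* since population σ is known (z-interval formula).

For 90% confidence, z* = 1.645 (from standard normal table)

Sample size formula for z-interval: n = (z*σ/E)²

n = (1.645 × 9.8 / 1.5)²
  = (10.747333)²
  = 115.5052

Round up to the nearest whole number: n = 116

116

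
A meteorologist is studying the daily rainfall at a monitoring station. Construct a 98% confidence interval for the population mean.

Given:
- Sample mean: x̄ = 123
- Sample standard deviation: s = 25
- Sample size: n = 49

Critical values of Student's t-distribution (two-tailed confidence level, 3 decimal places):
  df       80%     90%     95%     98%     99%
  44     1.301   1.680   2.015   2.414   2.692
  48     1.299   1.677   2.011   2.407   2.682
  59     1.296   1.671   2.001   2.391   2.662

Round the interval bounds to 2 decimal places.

The population standard deviation σ is unknown (only the sample standard deviation s is given), so use a t-interval with df = n - 1 = 49 - 1 = 48.

For 98% confidence with df = 48, t* = 2.407 (from t-table)

Standard error: SE = s/√n = 25/√49 = 3.571429

Margin of error: E = t* × SE = 2.407 × 3.571429 = 8.5964

T-interval: x̄ ± E = 123 ± 8.5964 = (114.4036, 131.5964)

Rounded to 2 decimal places:

(114.40, 131.60)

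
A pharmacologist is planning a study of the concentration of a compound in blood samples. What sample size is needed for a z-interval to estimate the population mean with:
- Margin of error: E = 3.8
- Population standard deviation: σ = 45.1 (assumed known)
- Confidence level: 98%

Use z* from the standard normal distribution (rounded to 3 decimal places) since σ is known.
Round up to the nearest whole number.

Using z* since population σ is known (z-interval formula).

For 98% confidence, z* = 2.326 (from standard normal table)

Sample size formula for z-interval: n = (z*σ/E)²

n = (2.326 × 45.1 / 3.8)²
  = (27.605947)²
  = 762.0883

Round up to the nearest whole number: n = 763

763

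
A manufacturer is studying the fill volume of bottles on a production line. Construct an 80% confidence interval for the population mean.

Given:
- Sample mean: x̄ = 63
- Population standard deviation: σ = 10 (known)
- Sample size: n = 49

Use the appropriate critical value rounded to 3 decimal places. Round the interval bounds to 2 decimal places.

The population standard deviation σ is known, so use a z-interval (standard normal critical value).

For 80% confidence, z* = 1.282 (from standard normal table)

Standard error: SE = σ/√n = 10/√49 = 1.428571

Margin of error: E = z* × SE = 1.282 × 1.428571 = 1.8314

Z-interval: x̄ ± E = 63 ± 1.8314 = (61.1686, 64.8314)

Rounded to 2 decimal places:

(61.17, 64.83)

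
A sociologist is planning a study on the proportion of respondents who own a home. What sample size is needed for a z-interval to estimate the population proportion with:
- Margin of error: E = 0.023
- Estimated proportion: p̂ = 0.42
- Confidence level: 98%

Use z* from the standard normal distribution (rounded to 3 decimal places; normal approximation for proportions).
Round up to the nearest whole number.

Using z* for proportion z-interval (normal approximation).

For 98% confidence, z* = 2.326 (from standard normal table)

Sample size formula for proportion z-interval: n = z*²p̂(1-p̂)/E²

n = 2.326² × 0.42 × 0.58 / 0.023²
  = 5.410276 × 0.2436 / 0.000529
  = 2491.3861

Round up to the nearest whole number: n = 2492

2492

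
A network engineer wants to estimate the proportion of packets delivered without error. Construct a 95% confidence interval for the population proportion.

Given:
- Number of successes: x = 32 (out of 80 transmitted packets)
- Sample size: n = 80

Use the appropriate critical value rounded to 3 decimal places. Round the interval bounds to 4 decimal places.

Sample proportion: p̂ = 32/80 = 0.400000

Check conditions for normal approximation:
  np̂ = 32 ≥ 10 ✓
  n(1-p̂) = 48 ≥ 10 ✓

The sample is large enough, so use a z-interval (normal approximation) for the proportion.

For 95% confidence, z* = 1.96 (from standard normal table)

Standard error: SE = √(p̂(1-p̂)/n) = √(0.400000×0.600000/80) = 0.05477226

Margin of error: E = z* × SE = 1.96 × 0.05477226 = 0.107354

Z-interval: p̂ ± E = 0.400000 ± 0.107354 = (0.292646, 0.507354)

Rounded to 4 decimal places:

(0.2926, 0.5074)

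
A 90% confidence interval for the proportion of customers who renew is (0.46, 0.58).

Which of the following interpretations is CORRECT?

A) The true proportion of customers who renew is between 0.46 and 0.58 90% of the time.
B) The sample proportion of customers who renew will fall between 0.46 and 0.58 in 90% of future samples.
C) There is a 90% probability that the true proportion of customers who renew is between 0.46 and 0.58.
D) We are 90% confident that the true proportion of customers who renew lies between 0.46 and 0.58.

A confidence interval represents our confidence in the procedure, not a probability statement about the parameter.

Key concept: If we repeated this sampling process many times and computed a 90% CI each time, about 90% of those intervals would contain the true population parameter.

For this specific interval (0.46, 0.58):
- Midpoint (point estimate): 0.52
- Margin of error: 0.06

The correct interpretation is the one stating confidence that the true parameter lies in the interval — option D.

D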